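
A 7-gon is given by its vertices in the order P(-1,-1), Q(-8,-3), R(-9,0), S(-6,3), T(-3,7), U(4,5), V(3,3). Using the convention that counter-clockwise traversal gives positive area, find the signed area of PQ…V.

-69

P→Q: (-1)(-3) − (-8)(-1) = -5
Q→R: (-8)(0) − (-9)(-3) = -27
R→S: (-9)(3) − (-6)(0) = -27
S→T: (-6)(7) − (-3)(3) = -33
T→U: (-3)(5) − (4)(7) = -43
U→V: (4)(3) − (3)(5) = -3
V→P: (3)(-1) − (-1)(3) = 0
Σ = -138
Signed area = Σ/2 = -69 (negative ⇒ clockwise traversal).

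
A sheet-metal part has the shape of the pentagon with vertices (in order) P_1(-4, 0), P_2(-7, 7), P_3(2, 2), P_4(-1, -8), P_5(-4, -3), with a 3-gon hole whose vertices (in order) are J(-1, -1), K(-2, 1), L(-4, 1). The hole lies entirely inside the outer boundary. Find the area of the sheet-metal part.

Outer boundary:
Apply Gauss's area formula: 2A = Σ (x_i·y_{i+1} − x_{i+1}·y_i), indices taken mod 5.
Σ = (-28) + (-28) + (-14) + (-29) + (-12) = -111
Area = |Σ|/2 = 55.5.
Hole:
Apply the shoelace formula: 2A = Σ (x_i·y_{i+1} − x_{i+1}·y_i), indices taken mod 3.
Σ = (-3) + (2) + (5) = 4
Area = |Σ|/2 = 2.
Net area = 55.5 − 2 = 53.5.

53.5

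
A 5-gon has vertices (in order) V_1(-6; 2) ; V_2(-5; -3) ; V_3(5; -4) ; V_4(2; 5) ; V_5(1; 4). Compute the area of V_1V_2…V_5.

Σ = (28) + (35) + (33) + (3) + (26) = 125
Area = |Σ|/2 = 62.5.

62.5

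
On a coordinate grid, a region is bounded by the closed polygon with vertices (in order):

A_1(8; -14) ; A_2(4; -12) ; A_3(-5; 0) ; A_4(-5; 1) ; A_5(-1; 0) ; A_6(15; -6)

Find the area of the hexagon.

130

Apply the surveyor's formula: 2A = Σ (x_i·y_{i+1} − x_{i+1}·y_i), indices taken mod 6.
Cross-terms: -40, -60, -5, 1, 6, -162  ⇒  Σ = -260
Area = |Σ|/2 = 130.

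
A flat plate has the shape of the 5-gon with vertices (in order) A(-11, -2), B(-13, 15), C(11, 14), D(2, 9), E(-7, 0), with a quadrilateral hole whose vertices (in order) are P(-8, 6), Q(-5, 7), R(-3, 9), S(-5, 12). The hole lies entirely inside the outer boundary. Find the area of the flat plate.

182.5

Outer boundary:
Apply Gauss's area formula: 2A = Σ (x_i·y_{i+1} − x_{i+1}·y_i), indices taken mod 5.
Cross-terms: -191, -347, 71, 63, 14  ⇒  Σ = -390
Area = |Σ|/2 = 195.
Hole:
Cross-terms: -26, -24, 9, 66  ⇒  Σ = 25
Area = |Σ|/2 = 12.5.
Net area = 195 − 12.5 = 182.5.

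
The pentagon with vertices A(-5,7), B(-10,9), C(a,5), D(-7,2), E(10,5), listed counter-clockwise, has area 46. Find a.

Write out the shoelace sum; only the two edges meeting at C involve a:
2·Area = [((-10)·5 − a·9) + (a·2 − (-7)·5)] + 65
       = -7·a + 50 = 92
⇒ a = -6.

-6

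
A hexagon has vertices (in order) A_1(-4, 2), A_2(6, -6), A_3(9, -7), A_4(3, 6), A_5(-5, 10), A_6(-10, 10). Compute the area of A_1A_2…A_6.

114.5

A_1→A_2: (-4)(-6) − (6)(2) = 12
A_2→A_3: (6)(-7) − (9)(-6) = 12
A_3→A_4: (9)(6) − (3)(-7) = 75
A_4→A_5: (3)(10) − (-5)(6) = 60
A_5→A_6: (-5)(10) − (-10)(10) = 50
A_6→A_1: (-10)(2) − (-4)(10) = 20
Σ = 229
Area = |Σ|/2 = 114.5.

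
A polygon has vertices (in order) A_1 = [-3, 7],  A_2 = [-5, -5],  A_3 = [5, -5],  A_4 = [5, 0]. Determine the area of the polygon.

Apply the surveyor's formula: 2A = Σ (x_i·y_{i+1} − x_{i+1}·y_i), indices taken mod 4.
A_1→A_2: (-3)(-5) − (-5)(7) = 50
A_2→A_3: (-5)(-5) − (5)(-5) = 50
A_3→A_4: (5)(0) − (5)(-5) = 25
A_4→A_1: (5)(7) − (-3)(0) = 35
Σ = 160
Area = |Σ|/2 = 80.

80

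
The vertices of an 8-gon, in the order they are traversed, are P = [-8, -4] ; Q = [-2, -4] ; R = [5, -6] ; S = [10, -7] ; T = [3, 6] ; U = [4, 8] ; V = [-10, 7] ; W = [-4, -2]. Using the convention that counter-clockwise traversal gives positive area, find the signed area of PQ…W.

Apply the shoelace (surveyor's) formula: 2A = Σ (x_i·y_{i+1} − x_{i+1}·y_i), indices taken mod 8.
Cross-terms: 24, 32, 25, 81, 0, 108, 48, 0  ⇒  Σ = 318
Signed area = Σ/2 = 159 (positive ⇒ counter-clockwise traversal).

159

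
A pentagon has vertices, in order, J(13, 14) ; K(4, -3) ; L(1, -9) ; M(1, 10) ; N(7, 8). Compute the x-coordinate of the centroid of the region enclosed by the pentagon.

Apply Gauss's area formula. First the cross-terms c_i = x_i·y_{i+1} − x_{i+1}·y_i:
  -95, -33, 19, -62, -6  ⇒  2A = -177, A = -88.5.
Then Σ (x_i + x_{i+1})·c_i = -2358, so x̄ = -2358 / (6·(-88.5)) = 262/59.

262/59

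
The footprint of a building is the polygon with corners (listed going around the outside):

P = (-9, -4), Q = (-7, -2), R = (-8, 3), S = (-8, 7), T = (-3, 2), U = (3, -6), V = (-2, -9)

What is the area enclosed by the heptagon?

Apply the surveyor's formula: 2A = Σ (x_i·y_{i+1} − x_{i+1}·y_i), indices taken mod 7.
P→Q: (-9)(-2) − (-7)(-4) = -10
Q→R: (-7)(3) − (-8)(-2) = -37
R→S: (-8)(7) − (-8)(3) = -32
S→T: (-8)(2) − (-3)(7) = 5
T→U: (-3)(-6) − (3)(2) = 12
U→V: (3)(-9) − (-2)(-6) = -39
V→P: (-2)(-4) − (-9)(-9) = -73
Σ = -174
Area = |Σ|/2 = 87.

87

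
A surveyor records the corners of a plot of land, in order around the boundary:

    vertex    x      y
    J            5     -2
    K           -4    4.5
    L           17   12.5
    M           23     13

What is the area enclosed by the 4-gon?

144.75

Apply the shoelace formula: 2A = Σ (x_i·y_{i+1} − x_{i+1}·y_i), indices taken mod 4.
J→K: (5)(4.5) − (-4)(-2) = 14.5
K→L: (-4)(12.5) − (17)(4.5) = -126.5
L→M: (17)(13) − (23)(12.5) = -66.5
M→J: (23)(-2) − (5)(13) = -111
Σ = -289.5
Area = |Σ|/2 = 144.75.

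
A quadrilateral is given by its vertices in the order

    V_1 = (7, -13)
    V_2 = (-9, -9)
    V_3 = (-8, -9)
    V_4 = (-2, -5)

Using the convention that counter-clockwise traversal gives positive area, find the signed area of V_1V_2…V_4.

V_1→V_2: (7)(-9) − (-9)(-13) = -180
V_2→V_3: (-9)(-9) − (-8)(-9) = 9
V_3→V_4: (-8)(-5) − (-2)(-9) = 22
V_4→V_1: (-2)(-13) − (7)(-5) = 61
Σ = -88
Signed area = Σ/2 = -44 (negative ⇒ clockwise traversal).

-44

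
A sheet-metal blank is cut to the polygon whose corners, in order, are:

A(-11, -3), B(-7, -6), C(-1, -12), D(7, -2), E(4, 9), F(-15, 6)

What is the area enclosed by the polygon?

275

Cross-terms: 45, 78, 86, 71, 159, 111  ⇒  Σ = 550
Area = |Σ|/2 = 275.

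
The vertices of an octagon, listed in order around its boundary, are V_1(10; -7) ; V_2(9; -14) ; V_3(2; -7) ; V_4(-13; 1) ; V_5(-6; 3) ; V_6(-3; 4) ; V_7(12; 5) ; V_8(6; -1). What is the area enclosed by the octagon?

Apply Gauss's area formula: 2A = Σ (x_i·y_{i+1} − x_{i+1}·y_i), indices taken mod 8.
V_1→V_2: (10)(-14) − (9)(-7) = -77
V_2→V_3: (9)(-7) − (2)(-14) = -35
V_3→V_4: (2)(1) − (-13)(-7) = -89
V_4→V_5: (-13)(3) − (-6)(1) = -33
V_5→V_6: (-6)(4) − (-3)(3) = -15
V_6→V_7: (-3)(5) − (12)(4) = -63
V_7→V_8: (12)(-1) − (6)(5) = -42
V_8→V_1: (6)(-7) − (10)(-1) = -32
Σ = -386
Area = |Σ|/2 = 193.

193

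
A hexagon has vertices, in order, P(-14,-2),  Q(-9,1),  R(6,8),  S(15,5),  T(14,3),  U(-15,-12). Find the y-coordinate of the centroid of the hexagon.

Apply the shoelace (surveyor's) formula. First the cross-terms c_i = x_i·y_{i+1} − x_{i+1}·y_i:
  -32, -78, -90, -25, -123, -138  ⇒  2A = -486, A = -243.
Then Σ (y_i + y_{i+1})·c_i = 999, so ȳ = 999 / (6·(-243)) = -37/54.

-37/54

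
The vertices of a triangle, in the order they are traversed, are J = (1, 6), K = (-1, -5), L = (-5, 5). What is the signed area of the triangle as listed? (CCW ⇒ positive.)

Σ = (1) + (-30) + (-35) = -64
Signed area = Σ/2 = -32 (negative ⇒ clockwise traversal).

-32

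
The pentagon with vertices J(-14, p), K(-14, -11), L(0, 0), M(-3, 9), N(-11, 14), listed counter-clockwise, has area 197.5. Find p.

-4

Write out the shoelace sum; only the two edges meeting at J involve p:
2·Area = [((-11)·p − (-14)·14) + ((-14)·(-11) − (-14)·p)] + 57
       = 3·p + 407 = 395
⇒ p = -4.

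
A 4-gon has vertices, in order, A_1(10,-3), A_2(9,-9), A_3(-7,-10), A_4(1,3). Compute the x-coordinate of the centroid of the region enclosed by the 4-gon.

Apply the shoelace formula. First the cross-terms c_i = x_i·y_{i+1} − x_{i+1}·y_i:
  -63, -153, -11, -33  ⇒  2A = -260, A = -130.
Then Σ (x_i + x_{i+1})·c_i = -1800, so x̄ = -1800 / (6·(-130)) = 30/13.

30/13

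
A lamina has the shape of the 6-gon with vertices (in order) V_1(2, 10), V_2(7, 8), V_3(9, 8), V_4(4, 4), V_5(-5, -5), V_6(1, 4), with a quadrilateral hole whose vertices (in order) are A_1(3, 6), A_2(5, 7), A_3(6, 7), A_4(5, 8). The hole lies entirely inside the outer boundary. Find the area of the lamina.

38

Outer boundary:
Apply the surveyor's formula: 2A = Σ (x_i·y_{i+1} − x_{i+1}·y_i), indices taken mod 6.
Σ = (-54) + (-16) + (4) + (0) + (-15) + (2) = -79
Area = |Σ|/2 = 39.5.
Hole:
Σ = (-9) + (-7) + (13) + (6) = 3
Area = |Σ|/2 = 1.5.
Net area = 39.5 − 1.5 = 38.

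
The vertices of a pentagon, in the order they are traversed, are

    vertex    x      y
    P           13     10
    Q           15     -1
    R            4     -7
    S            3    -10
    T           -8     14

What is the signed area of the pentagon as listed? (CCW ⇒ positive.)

Apply the shoelace (surveyor's) formula: 2A = Σ (x_i·y_{i+1} − x_{i+1}·y_i), indices taken mod 5.
Σ = (-163) + (-101) + (-19) + (-38) + (-262) = -583
Signed area = Σ/2 = -291.5 (negative ⇒ clockwise traversal).

-291.5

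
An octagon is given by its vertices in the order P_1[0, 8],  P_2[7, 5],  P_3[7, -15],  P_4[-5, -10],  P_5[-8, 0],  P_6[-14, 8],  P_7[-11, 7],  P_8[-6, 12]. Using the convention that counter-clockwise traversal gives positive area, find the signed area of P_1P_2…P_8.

Apply Gauss's area formula: 2A = Σ (x_i·y_{i+1} − x_{i+1}·y_i), indices taken mod 8.
Σ = (-56) + (-140) + (-145) + (-80) + (-64) + (-10) + (-90) + (-48) = -633
Signed area = Σ/2 = -316.5 (negative ⇒ clockwise traversal).

-316.5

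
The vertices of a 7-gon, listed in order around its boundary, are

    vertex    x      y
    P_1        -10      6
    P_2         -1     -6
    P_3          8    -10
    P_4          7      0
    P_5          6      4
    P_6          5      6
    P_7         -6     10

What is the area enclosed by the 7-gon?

194

Apply the surveyor's formula: 2A = Σ (x_i·y_{i+1} − x_{i+1}·y_i), indices taken mod 7.
P_1→P_2: (-10)(-6) − (-1)(6) = 66
P_2→P_3: (-1)(-10) − (8)(-6) = 58
P_3→P_4: (8)(0) − (7)(-10) = 70
P_4→P_5: (7)(4) − (6)(0) = 28
P_5→P_6: (6)(6) − (5)(4) = 16
P_6→P_7: (5)(10) − (-6)(6) = 86
P_7→P_1: (-6)(6) − (-10)(10) = 64
Σ = 388
Area = |Σ|/2 = 194.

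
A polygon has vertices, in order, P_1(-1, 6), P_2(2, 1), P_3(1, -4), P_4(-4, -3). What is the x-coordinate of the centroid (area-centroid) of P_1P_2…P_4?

Apply Gauss's area formula. First the cross-terms c_i = x_i·y_{i+1} − x_{i+1}·y_i:
  -13, -9, -19, -27  ⇒  2A = -68, A = -34.
Then Σ (x_i + x_{i+1})·c_i = 152, so x̄ = 152 / (6·(-34)) = -38/51.

-38/51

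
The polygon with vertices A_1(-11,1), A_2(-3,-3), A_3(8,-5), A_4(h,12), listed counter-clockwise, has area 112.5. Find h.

Write out the shoelace sum; only the two edges meeting at A_4 involve h:
2·Area = [(8·12 − h·(-5)) + (h·1 − (-11)·12)] + 75
       = 6·h + 303 = 225
⇒ h = -13.

-13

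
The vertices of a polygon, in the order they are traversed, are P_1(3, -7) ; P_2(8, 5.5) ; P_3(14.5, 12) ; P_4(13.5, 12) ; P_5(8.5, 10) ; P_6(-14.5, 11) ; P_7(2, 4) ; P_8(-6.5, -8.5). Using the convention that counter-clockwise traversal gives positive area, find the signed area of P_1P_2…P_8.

186.125

Apply the surveyor's formula: 2A = Σ (x_i·y_{i+1} − x_{i+1}·y_i), indices taken mod 8.
Σ = (72.5) + (16.25) + (12) + (33) + (238.5) + (-80) + (9) + (71) = 372.25
Signed area = Σ/2 = 186.125 (positive ⇒ counter-clockwise traversal).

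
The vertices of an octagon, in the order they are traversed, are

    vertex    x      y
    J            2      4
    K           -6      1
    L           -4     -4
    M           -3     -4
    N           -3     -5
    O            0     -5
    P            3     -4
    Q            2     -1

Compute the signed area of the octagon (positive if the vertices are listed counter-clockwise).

Apply the shoelace formula: 2A = Σ (x_i·y_{i+1} − x_{i+1}·y_i), indices taken mod 8.
Σ = (26) + (28) + (4) + (3) + (15) + (15) + (5) + (10) = 106
Signed area = Σ/2 = 53 (positive ⇒ counter-clockwise traversal).

53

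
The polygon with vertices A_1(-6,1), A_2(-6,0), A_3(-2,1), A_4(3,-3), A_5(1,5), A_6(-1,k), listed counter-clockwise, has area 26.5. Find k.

Write out the shoelace sum; only the two edges meeting at A_6 involve k:
2·Area = [(1·k − (-1)·5) + ((-1)·1 − (-6)·k)] + 21
       = 7·k + 25 = 53
⇒ k = 4.

4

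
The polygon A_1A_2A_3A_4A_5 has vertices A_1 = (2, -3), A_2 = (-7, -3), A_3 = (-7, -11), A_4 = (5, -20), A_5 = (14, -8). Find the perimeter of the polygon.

60

|A_1A_2| = √((-9)² + (0)²) = √81 = 9
|A_2A_3| = √((0)² + (-8)²) = √64 = 8
|A_3A_4| = √((12)² + (-9)²) = √225 = 15
|A_4A_5| = √((9)² + (12)²) = √225 = 15
|A_5A_1| = √((-12)² + (5)²) = √169 = 13
Perimeter = 9 + 8 + 15 + 15 + 13 = 60.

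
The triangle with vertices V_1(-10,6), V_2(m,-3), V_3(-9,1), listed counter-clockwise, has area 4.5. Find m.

-10

The doubled signed area Σ (x_i y_{i+1} − x_{i+1} y_i) is linear in m.
With m=0 it equals -41; the coefficient of m is -5 (from the two edges through V_2).
So -5·m + -41 = 2·4.5 = 9 ⇒ m = -10.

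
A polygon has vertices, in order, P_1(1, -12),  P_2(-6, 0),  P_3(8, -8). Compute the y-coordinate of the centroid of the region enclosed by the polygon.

-20/3

Apply the shoelace formula. First the cross-terms c_i = x_i·y_{i+1} − x_{i+1}·y_i:
  -72, 48, -88  ⇒  2A = -112, A = -56.
Then Σ (y_i + y_{i+1})·c_i = 2240, so ȳ = 2240 / (6·(-56)) = -20/3.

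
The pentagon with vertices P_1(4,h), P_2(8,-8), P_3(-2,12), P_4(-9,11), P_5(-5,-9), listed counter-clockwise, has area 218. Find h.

Write out the shoelace sum; only the two edges meeting at P_1 involve h:
2·Area = [((-5)·h − 4·(-9)) + (4·(-8) − 8·h)] + 302
       = -13·h + 306 = 436
⇒ h = -10.

-10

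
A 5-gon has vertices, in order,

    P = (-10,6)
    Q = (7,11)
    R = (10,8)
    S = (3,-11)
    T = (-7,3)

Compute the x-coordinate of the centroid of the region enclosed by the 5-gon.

Apply Gauss's area formula. First the cross-terms c_i = x_i·y_{i+1} − x_{i+1}·y_i:
  -152, -54, -134, -68, -12  ⇒  2A = -420, A = -210.
Then Σ (x_i + x_{i+1})·c_i = -1728, so x̄ = -1728 / (6·(-210)) = 48/35.

48/35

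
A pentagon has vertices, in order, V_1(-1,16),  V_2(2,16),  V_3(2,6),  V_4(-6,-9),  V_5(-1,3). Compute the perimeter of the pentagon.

|V_1V_2| = √((3)² + (0)²) = √9 = 3
|V_2V_3| = √((0)² + (-10)²) = √100 = 10
|V_3V_4| = √((-8)² + (-15)²) = √289 = 17
|V_4V_5| = √((5)² + (12)²) = √169 = 13
|V_5V_1| = √((0)² + (13)²) = √169 = 13
Perimeter = 3 + 10 + 17 + 13 + 13 = 56.

56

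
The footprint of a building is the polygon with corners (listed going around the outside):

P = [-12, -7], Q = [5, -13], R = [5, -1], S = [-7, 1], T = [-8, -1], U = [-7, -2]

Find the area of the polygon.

Cross-terms: 191, 60, -2, 15, 9, 25  ⇒  Σ = 298
Area = |Σ|/2 = 149.

149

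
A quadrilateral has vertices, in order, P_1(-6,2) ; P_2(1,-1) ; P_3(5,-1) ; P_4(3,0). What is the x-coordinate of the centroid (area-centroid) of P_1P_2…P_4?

Apply the shoelace formula. First the cross-terms c_i = x_i·y_{i+1} − x_{i+1}·y_i:
  4, 4, 3, 6  ⇒  2A = 17, A = 8.5.
Then Σ (x_i + x_{i+1})·c_i = 10, so x̄ = 10 / (6·8.5) = 10/51.

10/51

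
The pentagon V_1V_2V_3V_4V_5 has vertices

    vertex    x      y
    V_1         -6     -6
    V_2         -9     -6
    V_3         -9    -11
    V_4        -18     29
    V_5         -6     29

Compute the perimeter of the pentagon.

|V_1V_2| = √((-3)² + (0)²) = √9 = 3
|V_2V_3| = √((0)² + (-5)²) = √25 = 5
|V_3V_4| = √((-9)² + (40)²) = √1681 = 41
|V_4V_5| = √((12)² + (0)²) = √144 = 12
|V_5V_1| = √((0)² + (-35)²) = √1225 = 35
Perimeter = 3 + 5 + 41 + 12 + 35 = 96.

96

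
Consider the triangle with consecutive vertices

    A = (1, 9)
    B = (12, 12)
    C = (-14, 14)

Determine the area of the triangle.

50

Apply the shoelace formula: 2A = Σ (x_i·y_{i+1} − x_{i+1}·y_i), indices taken mod 3.
A→B: (1)(12) − (12)(9) = -96
B→C: (12)(14) − (-14)(12) = 336
C→A: (-14)(9) − (1)(14) = -140
Σ = 100
Area = |Σ|/2 = 50.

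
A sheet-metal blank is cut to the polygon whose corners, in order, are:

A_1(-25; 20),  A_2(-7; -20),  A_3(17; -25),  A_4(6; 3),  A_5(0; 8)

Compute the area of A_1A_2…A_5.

802

Apply the shoelace (surveyor's) formula: 2A = Σ (x_i·y_{i+1} − x_{i+1}·y_i), indices taken mod 5.
A_1→A_2: (-25)(-20) − (-7)(20) = 640
A_2→A_3: (-7)(-25) − (17)(-20) = 515
A_3→A_4: (17)(3) − (6)(-25) = 201
A_4→A_5: (6)(8) − (0)(3) = 48
A_5→A_1: (0)(20) − (-25)(8) = 200
Σ = 1604
Area = |Σ|/2 = 802.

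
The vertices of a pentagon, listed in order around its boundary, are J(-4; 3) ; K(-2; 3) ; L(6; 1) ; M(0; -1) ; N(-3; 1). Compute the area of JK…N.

Apply Gauss's area formula: 2A = Σ (x_i·y_{i+1} − x_{i+1}·y_i), indices taken mod 5.
Σ = (-6) + (-20) + (-6) + (-3) + (-5) = -40
Area = |Σ|/2 = 20.

20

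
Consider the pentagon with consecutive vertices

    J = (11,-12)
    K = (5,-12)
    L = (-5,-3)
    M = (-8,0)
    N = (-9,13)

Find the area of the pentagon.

155

J→K: (11)(-12) − (5)(-12) = -72
K→L: (5)(-3) − (-5)(-12) = -75
L→M: (-5)(0) − (-8)(-3) = -24
M→N: (-8)(13) − (-9)(0) = -104
N→J: (-9)(-12) − (11)(13) = -35
Σ = -310
Area = |Σ|/2 = 155.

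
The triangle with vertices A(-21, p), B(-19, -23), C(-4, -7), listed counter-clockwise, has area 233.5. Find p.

6

Write out the shoelace sum; only the two edges meeting at A involve p:
2·Area = [((-4)·p − (-21)·(-7)) + ((-21)·(-23) − (-19)·p)] + 41
       = 15·p + 377 = 467
⇒ p = 6.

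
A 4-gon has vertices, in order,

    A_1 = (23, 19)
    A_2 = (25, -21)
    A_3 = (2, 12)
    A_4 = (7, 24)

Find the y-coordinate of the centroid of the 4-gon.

Apply Gauss's area formula. First the cross-terms c_i = x_i·y_{i+1} − x_{i+1}·y_i:
  -958, 342, -36, -419  ⇒  2A = -1071, A = -535.5.
Then Σ (y_i + y_{i+1})·c_i = -20475, so ȳ = -20475 / (6·(-535.5)) = 325/51.

325/51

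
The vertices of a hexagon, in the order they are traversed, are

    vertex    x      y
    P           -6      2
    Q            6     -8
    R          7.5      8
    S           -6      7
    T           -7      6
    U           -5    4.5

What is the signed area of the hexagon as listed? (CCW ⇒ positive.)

136.5

P→Q: (-6)(-8) − (6)(2) = 36
Q→R: (6)(8) − (7.5)(-8) = 108
R→S: (7.5)(7) − (-6)(8) = 100.5
S→T: (-6)(6) − (-7)(7) = 13
T→U: (-7)(4.5) − (-5)(6) = -1.5
U→P: (-5)(2) − (-6)(4.5) = 17
Σ = 273
Signed area = Σ/2 = 136.5 (positive ⇒ counter-clockwise traversal).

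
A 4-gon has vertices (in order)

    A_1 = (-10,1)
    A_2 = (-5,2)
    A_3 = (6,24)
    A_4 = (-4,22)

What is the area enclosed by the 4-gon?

148.5

Apply Gauss's area formula: 2A = Σ (x_i·y_{i+1} − x_{i+1}·y_i), indices taken mod 4.
Σ = (-15) + (-132) + (228) + (216) = 297
Area = |Σ|/2 = 148.5.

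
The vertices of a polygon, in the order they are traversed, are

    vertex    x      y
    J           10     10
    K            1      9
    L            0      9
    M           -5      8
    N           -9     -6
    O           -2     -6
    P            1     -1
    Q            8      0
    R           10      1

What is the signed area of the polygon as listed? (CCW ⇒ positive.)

196

Apply Gauss's area formula: 2A = Σ (x_i·y_{i+1} − x_{i+1}·y_i), indices taken mod 9.
Cross-terms: 80, 9, 45, 102, 42, 8, 8, 8, 90  ⇒  Σ = 392
Signed area = Σ/2 = 196 (positive ⇒ counter-clockwise traversal).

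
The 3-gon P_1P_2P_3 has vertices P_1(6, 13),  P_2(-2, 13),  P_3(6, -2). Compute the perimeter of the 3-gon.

40

|P_1P_2| = √((-8)² + (0)²) = √64 = 8
|P_2P_3| = √((8)² + (-15)²) = √289 = 17
|P_3P_1| = √((0)² + (15)²) = √225 = 15
Perimeter = 8 + 17 + 15 = 40.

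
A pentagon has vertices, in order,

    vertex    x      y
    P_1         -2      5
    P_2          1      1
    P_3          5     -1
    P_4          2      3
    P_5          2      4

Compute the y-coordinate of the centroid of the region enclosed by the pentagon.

Apply the shoelace (surveyor's) formula. First the cross-terms c_i = x_i·y_{i+1} − x_{i+1}·y_i:
  -7, -6, 17, 2, 18  ⇒  2A = 24, A = 12.
Then Σ (y_i + y_{i+1})·c_i = 168, so ȳ = 168 / (6·12) = 7/3.

7/3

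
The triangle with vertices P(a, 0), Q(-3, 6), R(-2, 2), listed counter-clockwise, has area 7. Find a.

2

Write out the shoelace sum; only the two edges meeting at P involve a:
2·Area = [((-2)·0 − a·2) + (a·6 − (-3)·0)] + 6
       = 4·a + 6 = 14
⇒ a = 2.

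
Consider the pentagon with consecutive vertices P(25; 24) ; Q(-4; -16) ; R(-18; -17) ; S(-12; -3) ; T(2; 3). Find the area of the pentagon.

365.5

Cross-terms: -304, -220, -150, -30, -27  ⇒  Σ = -731
Area = |Σ|/2 = 365.5.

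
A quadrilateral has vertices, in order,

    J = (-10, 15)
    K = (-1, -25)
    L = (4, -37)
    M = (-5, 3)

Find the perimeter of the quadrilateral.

108

|JK| = √((9)² + (-40)²) = √1681 = 41
|KL| = √((5)² + (-12)²) = √169 = 13
|LM| = √((-9)² + (40)²) = √1681 = 41
|MJ| = √((-5)² + (12)²) = √169 = 13
Perimeter = 41 + 13 + 41 + 13 = 108.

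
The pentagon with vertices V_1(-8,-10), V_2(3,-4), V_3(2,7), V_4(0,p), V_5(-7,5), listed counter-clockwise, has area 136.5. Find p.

Write out the shoelace sum; only the two edges meeting at V_4 involve p:
2·Area = [(2·p − 0·7) + (0·5 − (-7)·p)] + 201
       = 9·p + 201 = 273
⇒ p = 8.

8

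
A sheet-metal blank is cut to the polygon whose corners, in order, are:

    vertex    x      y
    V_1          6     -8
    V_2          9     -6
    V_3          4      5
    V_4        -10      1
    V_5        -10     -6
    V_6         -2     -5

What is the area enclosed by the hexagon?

Σ = (36) + (69) + (54) + (70) + (38) + (46) = 313
Area = |Σ|/2 = 156.5.

156.5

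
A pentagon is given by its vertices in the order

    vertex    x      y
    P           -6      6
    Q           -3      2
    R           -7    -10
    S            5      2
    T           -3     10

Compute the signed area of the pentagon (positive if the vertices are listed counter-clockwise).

92

Apply the shoelace formula: 2A = Σ (x_i·y_{i+1} − x_{i+1}·y_i), indices taken mod 5.
Cross-terms: 6, 44, 36, 56, 42  ⇒  Σ = 184
Signed area = Σ/2 = 92 (positive ⇒ counter-clockwise traversal).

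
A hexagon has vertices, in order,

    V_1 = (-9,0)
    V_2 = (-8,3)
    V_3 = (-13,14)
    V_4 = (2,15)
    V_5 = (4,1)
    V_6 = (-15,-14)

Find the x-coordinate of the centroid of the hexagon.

Apply the surveyor's formula. First the cross-terms c_i = x_i·y_{i+1} − x_{i+1}·y_i:
  -27, -73, -223, -58, -41, -126  ⇒  2A = -548, A = -274.
Then Σ (x_i + x_{i+1})·c_i = 7572, so x̄ = 7572 / (6·(-274)) = -631/137.

-631/137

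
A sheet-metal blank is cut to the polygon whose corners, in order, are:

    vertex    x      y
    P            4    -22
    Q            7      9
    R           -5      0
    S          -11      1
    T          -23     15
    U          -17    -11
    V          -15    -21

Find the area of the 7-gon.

601

Apply Gauss's area formula: 2A = Σ (x_i·y_{i+1} − x_{i+1}·y_i), indices taken mod 7.
Cross-terms: 190, 45, -5, -142, 508, 192, 414  ⇒  Σ = 1202
Area = |Σ|/2 = 601.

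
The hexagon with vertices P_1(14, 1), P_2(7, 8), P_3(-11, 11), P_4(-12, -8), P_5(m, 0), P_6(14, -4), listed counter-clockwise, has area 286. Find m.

Write out the shoelace sum; only the two edges meeting at P_5 involve m:
2·Area = [((-12)·0 − m·(-8)) + (m·(-4) − 14·0)] + 560
       = 4·m + 560 = 572
⇒ m = 3.

3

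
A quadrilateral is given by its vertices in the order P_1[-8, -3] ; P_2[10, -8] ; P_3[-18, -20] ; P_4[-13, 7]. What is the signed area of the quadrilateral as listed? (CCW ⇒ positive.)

Σ = (94) + (-344) + (-386) + (95) = -541
Signed area = Σ/2 = -270.5 (negative ⇒ clockwise traversal).

-270.5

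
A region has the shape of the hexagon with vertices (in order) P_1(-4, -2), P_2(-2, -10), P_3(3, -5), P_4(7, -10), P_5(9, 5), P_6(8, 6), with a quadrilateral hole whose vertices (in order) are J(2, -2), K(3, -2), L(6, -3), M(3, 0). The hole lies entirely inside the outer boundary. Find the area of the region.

110

Outer boundary:
Apply the surveyor's formula: 2A = Σ (x_i·y_{i+1} − x_{i+1}·y_i), indices taken mod 6.
Cross-terms: 36, 40, 5, 125, 14, 8  ⇒  Σ = 228
Area = |Σ|/2 = 114.
Hole:
J→K: (2)(-2) − (3)(-2) = 2
K→L: (3)(-3) − (6)(-2) = 3
L→M: (6)(0) − (3)(-3) = 9
M→J: (3)(-2) − (2)(0) = -6
Σ = 8
Area = |Σ|/2 = 4.
Net area = 114 − 4 = 110.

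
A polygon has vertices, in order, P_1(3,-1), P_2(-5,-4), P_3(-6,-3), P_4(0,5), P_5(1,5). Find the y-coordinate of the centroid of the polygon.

26/231

Apply the shoelace formula. First the cross-terms c_i = x_i·y_{i+1} − x_{i+1}·y_i:
  -17, -9, -30, -5, -16  ⇒  2A = -77, A = -38.5.
Then Σ (y_i + y_{i+1})·c_i = -26, so ȳ = -26 / (6·(-38.5)) = 26/231.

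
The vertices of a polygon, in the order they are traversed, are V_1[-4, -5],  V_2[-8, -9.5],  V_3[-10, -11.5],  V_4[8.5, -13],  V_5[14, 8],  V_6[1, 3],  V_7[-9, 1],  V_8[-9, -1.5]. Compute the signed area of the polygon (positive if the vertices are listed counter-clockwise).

V_1→V_2: (-4)(-9.5) − (-8)(-5) = -2
V_2→V_3: (-8)(-11.5) − (-10)(-9.5) = -3
V_3→V_4: (-10)(-13) − (8.5)(-11.5) = 227.75
V_4→V_5: (8.5)(8) − (14)(-13) = 250
V_5→V_6: (14)(3) − (1)(8) = 34
V_6→V_7: (1)(1) − (-9)(3) = 28
V_7→V_8: (-9)(-1.5) − (-9)(1) = 22.5
V_8→V_1: (-9)(-5) − (-4)(-1.5) = 39
Σ = 596.25
Signed area = Σ/2 = 298.125 (positive ⇒ counter-clockwise traversal).

298.125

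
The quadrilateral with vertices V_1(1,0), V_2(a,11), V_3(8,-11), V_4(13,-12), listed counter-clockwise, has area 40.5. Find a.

-9

Write out the shoelace sum; only the two edges meeting at V_2 involve a:
2·Area = [(1·11 − a·0) + (a·(-11) − 8·11)] + 59
       = -11·a + -18 = 81
⇒ a = -9.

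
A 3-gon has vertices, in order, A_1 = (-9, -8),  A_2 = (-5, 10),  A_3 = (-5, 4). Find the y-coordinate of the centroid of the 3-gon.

Apply the shoelace formula. First the cross-terms c_i = x_i·y_{i+1} − x_{i+1}·y_i:
  -130, 30, 76  ⇒  2A = -24, A = -12.
Then Σ (y_i + y_{i+1})·c_i = -144, so ȳ = -144 / (6·(-12)) = 2.

2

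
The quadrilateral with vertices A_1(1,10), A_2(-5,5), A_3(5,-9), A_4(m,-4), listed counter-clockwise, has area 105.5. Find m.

Write out the shoelace sum; only the two edges meeting at A_4 involve m:
2·Area = [(5·(-4) − m·(-9)) + (m·10 − 1·(-4))] + 75
       = 19·m + 59 = 211
⇒ m = 8.

8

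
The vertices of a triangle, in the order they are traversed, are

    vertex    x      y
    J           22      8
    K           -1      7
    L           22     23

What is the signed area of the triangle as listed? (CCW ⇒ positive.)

-172.5

J→K: (22)(7) − (-1)(8) = 162
K→L: (-1)(23) − (22)(7) = -177
L→J: (22)(8) − (22)(23) = -330
Σ = -345
Signed area = Σ/2 = -172.5 (negative ⇒ clockwise traversal).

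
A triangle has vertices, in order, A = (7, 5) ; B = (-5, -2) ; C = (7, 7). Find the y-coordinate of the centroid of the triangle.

10/3

Apply the shoelace (surveyor's) formula. First the cross-terms c_i = x_i·y_{i+1} − x_{i+1}·y_i:
  11, -21, -14  ⇒  2A = -24, A = -12.
Then Σ (y_i + y_{i+1})·c_i = -240, so ȳ = -240 / (6·(-12)) = 10/3.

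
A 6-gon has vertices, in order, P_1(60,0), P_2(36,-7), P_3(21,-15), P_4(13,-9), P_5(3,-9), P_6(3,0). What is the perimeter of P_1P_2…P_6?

|P_1P_2| = √((-24)² + (-7)²) = √625 = 25
|P_2P_3| = √((-15)² + (-8)²) = √289 = 17
|P_3P_4| = √((-8)² + (6)²) = √100 = 10
|P_4P_5| = √((-10)² + (0)²) = √100 = 10
|P_5P_6| = √((0)² + (9)²) = √81 = 9
|P_6P_1| = √((57)² + (0)²) = √3249 = 57
Perimeter = 25 + 17 + 10 + 10 + 9 + 57 = 128.

128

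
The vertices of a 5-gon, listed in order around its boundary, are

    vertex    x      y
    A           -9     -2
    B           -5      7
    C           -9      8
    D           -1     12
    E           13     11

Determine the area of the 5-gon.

122

Σ = (-73) + (23) + (-100) + (-167) + (73) = -244
Area = |Σ|/2 = 122.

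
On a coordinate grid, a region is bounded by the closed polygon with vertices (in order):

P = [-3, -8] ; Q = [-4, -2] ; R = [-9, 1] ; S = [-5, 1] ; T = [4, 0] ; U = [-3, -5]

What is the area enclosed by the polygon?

Σ = (-26) + (-22) + (-4) + (-4) + (-20) + (9) = -67
Area = |Σ|/2 = 33.5.

33.5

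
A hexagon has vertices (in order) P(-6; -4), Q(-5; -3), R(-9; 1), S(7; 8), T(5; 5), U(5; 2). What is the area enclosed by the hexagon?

Cross-terms: -2, -32, -79, -5, -15, -8  ⇒  Σ = -141
Area = |Σ|/2 = 70.5.

70.5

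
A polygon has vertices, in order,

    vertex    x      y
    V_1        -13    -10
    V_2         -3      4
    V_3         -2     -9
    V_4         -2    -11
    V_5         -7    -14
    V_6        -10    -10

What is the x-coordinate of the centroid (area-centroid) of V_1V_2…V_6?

Apply the surveyor's formula. First the cross-terms c_i = x_i·y_{i+1} − x_{i+1}·y_i:
  -82, 35, 4, -49, -70, -30  ⇒  2A = -192, A = -96.
Then Σ (x_i + x_{i+1})·c_i = 3442, so x̄ = 3442 / (6·(-96)) = -1721/288.

-1721/288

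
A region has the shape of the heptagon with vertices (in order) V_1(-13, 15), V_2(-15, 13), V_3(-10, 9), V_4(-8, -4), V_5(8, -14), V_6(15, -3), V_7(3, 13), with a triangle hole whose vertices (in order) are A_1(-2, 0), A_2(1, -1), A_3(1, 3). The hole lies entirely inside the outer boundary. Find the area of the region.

449.5

Outer boundary:
Apply the shoelace (surveyor's) formula: 2A = Σ (x_i·y_{i+1} − x_{i+1}·y_i), indices taken mod 7.
Σ = (56) + (-5) + (112) + (144) + (186) + (204) + (214) = 911
Area = |Σ|/2 = 455.5.
Hole:
A_1→A_2: (-2)(-1) − (1)(0) = 2
A_2→A_3: (1)(3) − (1)(-1) = 4
A_3→A_1: (1)(0) − (-2)(3) = 6
Σ = 12
Area = |Σ|/2 = 6.
Net area = 455.5 − 6 = 449.5.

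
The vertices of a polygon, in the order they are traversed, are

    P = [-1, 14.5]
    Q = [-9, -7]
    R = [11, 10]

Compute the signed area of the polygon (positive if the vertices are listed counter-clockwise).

147

Σ = (137.5) + (-13) + (169.5) = 294
Signed area = Σ/2 = 147 (positive ⇒ counter-clockwise traversal).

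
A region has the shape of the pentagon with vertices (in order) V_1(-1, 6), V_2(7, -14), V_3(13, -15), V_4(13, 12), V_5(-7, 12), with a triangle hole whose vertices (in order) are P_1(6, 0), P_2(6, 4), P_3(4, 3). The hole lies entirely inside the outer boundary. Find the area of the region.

Outer boundary:
Apply the shoelace (surveyor's) formula: 2A = Σ (x_i·y_{i+1} − x_{i+1}·y_i), indices taken mod 5.
Cross-terms: -28, 77, 351, 240, -30  ⇒  Σ = 610
Area = |Σ|/2 = 305.
Hole:
Σ = (24) + (2) + (-18) = 8
Area = |Σ|/2 = 4.
Net area = 305 − 4 = 301.

301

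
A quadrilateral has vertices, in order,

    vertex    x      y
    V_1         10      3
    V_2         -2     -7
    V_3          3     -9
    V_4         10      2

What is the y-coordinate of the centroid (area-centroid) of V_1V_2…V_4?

Apply the shoelace (surveyor's) formula. First the cross-terms c_i = x_i·y_{i+1} − x_{i+1}·y_i:
  -64, 39, 96, 10  ⇒  2A = 81, A = 40.5.
Then Σ (y_i + y_{i+1})·c_i = -990, so ȳ = -990 / (6·40.5) = -110/27.

-110/27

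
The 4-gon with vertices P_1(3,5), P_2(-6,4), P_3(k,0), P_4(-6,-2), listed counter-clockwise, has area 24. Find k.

The doubled signed area Σ (x_i y_{i+1} − x_{i+1} y_i) is linear in k.
With k=0 it equals 18; the coefficient of k is -6 (from the two edges through P_3).
So -6·k + 18 = 2·24 = 48 ⇒ k = -5.

-5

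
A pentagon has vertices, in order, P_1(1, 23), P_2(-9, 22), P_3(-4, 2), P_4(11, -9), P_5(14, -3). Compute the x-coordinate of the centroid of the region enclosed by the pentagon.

268/129

Apply Gauss's area formula. First the cross-terms c_i = x_i·y_{i+1} − x_{i+1}·y_i:
  229, 70, 14, 93, 325  ⇒  2A = 731, A = 365.5.
Then Σ (x_i + x_{i+1})·c_i = 4556, so x̄ = 4556 / (6·365.5) = 268/129.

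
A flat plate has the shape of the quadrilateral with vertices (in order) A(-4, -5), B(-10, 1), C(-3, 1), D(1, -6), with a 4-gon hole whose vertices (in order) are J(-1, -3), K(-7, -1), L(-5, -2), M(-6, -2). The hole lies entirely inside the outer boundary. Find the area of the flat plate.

35

Outer boundary:
Apply the shoelace (surveyor's) formula: 2A = Σ (x_i·y_{i+1} − x_{i+1}·y_i), indices taken mod 4.
Σ = (-54) + (-7) + (17) + (-29) = -73
Area = |Σ|/2 = 36.5.
Hole:
Apply Gauss's area formula: 2A = Σ (x_i·y_{i+1} − x_{i+1}·y_i), indices taken mod 4.
Cross-terms: -20, 9, -2, 16  ⇒  Σ = 3
Area = |Σ|/2 = 1.5.
Net area = 36.5 − 1.5 = 35.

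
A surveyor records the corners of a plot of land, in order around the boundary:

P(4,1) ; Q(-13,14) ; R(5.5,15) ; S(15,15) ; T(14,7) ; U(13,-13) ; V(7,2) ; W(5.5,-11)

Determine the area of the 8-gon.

322.5

Apply Gauss's area formula: 2A = Σ (x_i·y_{i+1} − x_{i+1}·y_i), indices taken mod 8.
P→Q: (4)(14) − (-13)(1) = 69
Q→R: (-13)(15) − (5.5)(14) = -272
R→S: (5.5)(15) − (15)(15) = -142.5
S→T: (15)(7) − (14)(15) = -105
T→U: (14)(-13) − (13)(7) = -273
U→V: (13)(2) − (7)(-13) = 117
V→W: (7)(-11) − (5.5)(2) = -88
W→P: (5.5)(1) − (4)(-11) = 49.5
Σ = -645
Area = |Σ|/2 = 322.5.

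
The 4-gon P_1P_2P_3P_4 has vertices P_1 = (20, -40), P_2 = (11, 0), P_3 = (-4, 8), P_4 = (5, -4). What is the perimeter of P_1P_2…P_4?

112

|P_1P_2| = √((-9)² + (40)²) = √1681 = 41
|P_2P_3| = √((-15)² + (8)²) = √289 = 17
|P_3P_4| = √((9)² + (-12)²) = √225 = 15
|P_4P_1| = √((15)² + (-36)²) = √1521 = 39
Perimeter = 41 + 17 + 15 + 39 = 112.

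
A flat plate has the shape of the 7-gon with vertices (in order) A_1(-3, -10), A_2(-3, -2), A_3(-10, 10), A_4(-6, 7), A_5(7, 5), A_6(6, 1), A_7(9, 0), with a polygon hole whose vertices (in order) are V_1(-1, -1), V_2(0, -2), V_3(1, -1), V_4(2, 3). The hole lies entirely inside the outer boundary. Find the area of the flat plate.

137.5

Outer boundary:
A_1→A_2: (-3)(-2) − (-3)(-10) = -24
A_2→A_3: (-3)(10) − (-10)(-2) = -50
A_3→A_4: (-10)(7) − (-6)(10) = -10
A_4→A_5: (-6)(5) − (7)(7) = -79
A_5→A_6: (7)(1) − (6)(5) = -23
A_6→A_7: (6)(0) − (9)(1) = -9
A_7→A_1: (9)(-10) − (-3)(0) = -90
Σ = -285
Area = |Σ|/2 = 142.5.
Hole:
Apply the shoelace formula: 2A = Σ (x_i·y_{i+1} − x_{i+1}·y_i), indices taken mod 4.
Cross-terms: 2, 2, 5, 1  ⇒  Σ = 10
Area = |Σ|/2 = 5.
Net area = 142.5 − 5 = 137.5.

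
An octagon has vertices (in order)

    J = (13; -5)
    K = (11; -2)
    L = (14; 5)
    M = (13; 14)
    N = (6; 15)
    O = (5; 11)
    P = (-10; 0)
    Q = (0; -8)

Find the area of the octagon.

319.5

Apply the surveyor's formula: 2A = Σ (x_i·y_{i+1} − x_{i+1}·y_i), indices taken mod 8.
Σ = (29) + (83) + (131) + (111) + (-9) + (110) + (80) + (104) = 639
Area = |Σ|/2 = 319.5.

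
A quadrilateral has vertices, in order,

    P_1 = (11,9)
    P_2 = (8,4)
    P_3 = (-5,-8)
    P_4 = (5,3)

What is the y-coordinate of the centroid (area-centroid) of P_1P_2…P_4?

Apply the shoelace (surveyor's) formula. First the cross-terms c_i = x_i·y_{i+1} − x_{i+1}·y_i:
  -28, -44, 25, 12  ⇒  2A = -35, A = -17.5.
Then Σ (y_i + y_{i+1})·c_i = -169, so ȳ = -169 / (6·(-17.5)) = 169/105.

169/105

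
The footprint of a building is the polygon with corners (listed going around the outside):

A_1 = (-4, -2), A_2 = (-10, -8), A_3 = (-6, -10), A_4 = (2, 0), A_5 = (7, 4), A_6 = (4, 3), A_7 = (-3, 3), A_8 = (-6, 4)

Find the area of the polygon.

76

Apply Gauss's area formula: 2A = Σ (x_i·y_{i+1} − x_{i+1}·y_i), indices taken mod 8.
Σ = (12) + (52) + (20) + (8) + (5) + (21) + (6) + (28) = 152
Area = |Σ|/2 = 76.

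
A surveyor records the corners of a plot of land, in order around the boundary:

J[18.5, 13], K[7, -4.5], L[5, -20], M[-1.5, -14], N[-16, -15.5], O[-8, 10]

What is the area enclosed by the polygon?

Apply the shoelace formula: 2A = Σ (x_i·y_{i+1} − x_{i+1}·y_i), indices taken mod 6.
Cross-terms: -174.25, -117.5, -100, -200.75, -284, -289  ⇒  Σ = -1165.5
Area = |Σ|/2 = 582.75.

582.75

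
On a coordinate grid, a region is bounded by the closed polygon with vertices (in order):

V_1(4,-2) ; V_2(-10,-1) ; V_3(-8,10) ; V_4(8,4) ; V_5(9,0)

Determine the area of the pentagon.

149

Σ = (-24) + (-108) + (-112) + (-36) + (-18) = -298
Area = |Σ|/2 = 149.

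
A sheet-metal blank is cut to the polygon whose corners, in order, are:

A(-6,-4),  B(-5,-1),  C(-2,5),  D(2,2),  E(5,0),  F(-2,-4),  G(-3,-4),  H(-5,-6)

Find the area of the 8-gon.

Apply the shoelace (surveyor's) formula: 2A = Σ (x_i·y_{i+1} − x_{i+1}·y_i), indices taken mod 8.
Σ = (-14) + (-27) + (-14) + (-10) + (-20) + (-4) + (-2) + (-16) = -107
Area = |Σ|/2 = 53.5.

53.5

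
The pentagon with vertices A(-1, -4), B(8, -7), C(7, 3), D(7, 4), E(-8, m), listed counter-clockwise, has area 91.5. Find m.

0

The doubled signed area Σ (x_i y_{i+1} − x_{i+1} y_i) is linear in m.
With m=0 it equals 183; the coefficient of m is 8 (from the two edges through E).
So 8·m + 183 = 2·91.5 = 183 ⇒ m = 0.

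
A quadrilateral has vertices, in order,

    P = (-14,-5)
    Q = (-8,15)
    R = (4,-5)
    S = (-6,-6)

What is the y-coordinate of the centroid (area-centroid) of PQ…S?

Apply the shoelace (surveyor's) formula. First the cross-terms c_i = x_i·y_{i+1} − x_{i+1}·y_i:
  -250, -20, -54, -54  ⇒  2A = -378, A = -189.
Then Σ (y_i + y_{i+1})·c_i = -1512, so ȳ = -1512 / (6·(-189)) = 4/3.

4/3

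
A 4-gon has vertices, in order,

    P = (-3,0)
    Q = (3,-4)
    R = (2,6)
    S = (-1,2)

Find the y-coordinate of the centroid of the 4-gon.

16/27

Apply the shoelace formula. First the cross-terms c_i = x_i·y_{i+1} − x_{i+1}·y_i:
  12, 26, 10, 6  ⇒  2A = 54, A = 27.
Then Σ (y_i + y_{i+1})·c_i = 96, so ȳ = 96 / (6·27) = 16/27.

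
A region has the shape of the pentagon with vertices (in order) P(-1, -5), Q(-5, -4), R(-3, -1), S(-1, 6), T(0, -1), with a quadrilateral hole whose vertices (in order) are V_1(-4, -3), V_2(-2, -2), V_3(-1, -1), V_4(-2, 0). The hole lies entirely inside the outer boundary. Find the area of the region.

Outer boundary:
Cross-terms: -21, -7, -19, 1, -1  ⇒  Σ = -47
Area = |Σ|/2 = 23.5.
Hole:
V_1→V_2: (-4)(-2) − (-2)(-3) = 2
V_2→V_3: (-2)(-1) − (-1)(-2) = 0
V_3→V_4: (-1)(0) − (-2)(-1) = -2
V_4→V_1: (-2)(-3) − (-4)(0) = 6
Σ = 6
Area = |Σ|/2 = 3.
Net area = 23.5 − 3 = 20.5.

20.5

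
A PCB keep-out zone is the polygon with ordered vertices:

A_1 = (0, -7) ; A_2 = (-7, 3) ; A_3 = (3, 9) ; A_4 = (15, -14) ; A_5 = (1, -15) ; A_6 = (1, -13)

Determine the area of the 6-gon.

257

Apply the shoelace (surveyor's) formula: 2A = Σ (x_i·y_{i+1} − x_{i+1}·y_i), indices taken mod 6.
Cross-terms: -49, -72, -177, -211, 2, -7  ⇒  Σ = -514
Area = |Σ|/2 = 257.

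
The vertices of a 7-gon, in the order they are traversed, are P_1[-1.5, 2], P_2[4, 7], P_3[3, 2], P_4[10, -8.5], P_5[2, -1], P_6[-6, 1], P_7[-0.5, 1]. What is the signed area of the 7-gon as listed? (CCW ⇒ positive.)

Apply the shoelace (surveyor's) formula: 2A = Σ (x_i·y_{i+1} − x_{i+1}·y_i), indices taken mod 7.
Σ = (-18.5) + (-13) + (-45.5) + (7) + (-4) + (-5.5) + (0.5) = -79
Signed area = Σ/2 = -39.5 (negative ⇒ clockwise traversal).

-39.5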